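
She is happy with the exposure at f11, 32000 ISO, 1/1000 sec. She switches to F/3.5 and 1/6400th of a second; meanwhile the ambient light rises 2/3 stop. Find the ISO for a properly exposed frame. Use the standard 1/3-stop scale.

ISO 12800

Scene light: 2/3 stop brighter.
Aperture: f/11 → f/10 → f/9 → f/8 → f/7.1 → f/6.3 → f/5.6 → f/5 → f/4.5 → f/4 → f/3.5 — 3 1/3 stops opened up (brighter).
Shutter speed: 1/1000 → 1/1250 → 1/1600 → 1/2000 → 1/2500 → 1/3200 → 1/4000 → 1/5000 → 1/6400 — 2 2/3 stops faster (darker).
Net so far: 1 1/3 stops brighter. ISO: 32000 → 25600 → 20000 → 16000 → 12800.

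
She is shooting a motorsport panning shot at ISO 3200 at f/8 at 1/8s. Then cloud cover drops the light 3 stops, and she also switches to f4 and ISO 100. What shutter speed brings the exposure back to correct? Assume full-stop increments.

Scene light: 3 stops darker.
Aperture: f/8 → f/5.6 → f/4 — 2 stops opened up (brighter).
ISO: 3200 → 1600 → 800 → 400 → 200 → 100 — 5 stops lower (darker).
Net so far: 6 stops darker. Shutter speed: 1/8 → 1/4 → 1/2 → 1 → 2 → 4 → 8.

8 s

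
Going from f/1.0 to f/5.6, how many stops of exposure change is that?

5 stops

f/1.0 → f/1.4 → f/2 → f/2.8 → f/4 → f/5.6 — count the steps: 5 stops.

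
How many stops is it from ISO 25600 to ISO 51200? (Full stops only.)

25600 → 51200 — count the steps: 1 stop.

1 stop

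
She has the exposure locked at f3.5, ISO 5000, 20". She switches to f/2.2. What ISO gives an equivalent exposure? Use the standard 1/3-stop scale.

Aperture: f/3.5 → f/3.2 → f/2.8 → f/2.5 → f/2.2 — 1 1/3 stops wider (brighter).
Need 1 1/3 stops darker from the ISO: 5000 → 4000 → 3200 → 2500 → 2000.

ISO 2000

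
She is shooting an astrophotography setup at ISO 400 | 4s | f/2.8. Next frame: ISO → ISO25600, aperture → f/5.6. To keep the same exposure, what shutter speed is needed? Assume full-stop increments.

ISO: 400 → 800 → 1600 → 3200 → 6400 → 12800 → 25600 — 6 stops higher (brighter).
Aperture: f/2.8 → f/4 → f/5.6 — 2 stops smaller aperture (darker).
Net change so far: 4 stops brighter. Offset with the shutter speed: 4 → 2 → 1 → 1/2 → 1/4.

1/4s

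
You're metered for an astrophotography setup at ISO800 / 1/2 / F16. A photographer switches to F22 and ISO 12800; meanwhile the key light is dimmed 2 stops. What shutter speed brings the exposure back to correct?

1/4s

Scene light: 2 stops darker.
Aperture: f/16 → f/22 — 1 stop narrower (darker).
ISO: 800 → 1600 → 3200 → 6400 → 12800 — 4 stops raised (brighter).
Net so far: 1 stop brighter. Shutter speed: 1/2 → 1/4.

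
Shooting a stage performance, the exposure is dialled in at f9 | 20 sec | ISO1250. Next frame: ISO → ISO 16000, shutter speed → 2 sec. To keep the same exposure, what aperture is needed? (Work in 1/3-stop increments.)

f/10

ISO: 1250 → 1600 → 2000 → 2500 → 3200 → 4000 → 5000 → 6400 → 8000 → 10000 → 12800 → 16000 — 3 2/3 stops raised (brighter).
Shutter speed: 20 → 15 → 13 → 10 → 8 → 6 → 5 → 4 → 3.2 → 2.5 → 2 — 3 1/3 stops shorter (darker).
Net change so far: 1/3 stop brighter. Offset with the aperture: f/9 → f/10.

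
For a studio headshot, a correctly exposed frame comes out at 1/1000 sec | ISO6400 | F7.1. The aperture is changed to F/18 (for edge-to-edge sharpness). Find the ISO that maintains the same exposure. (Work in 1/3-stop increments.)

ISO 40000

Aperture: f/7.1 → f/8 → f/9 → f/10 → f/11 → f/13 → f/14 → f/16 → f/18 — 2 2/3 stops stopped down (darker).
Need 2 2/3 stops brighter from the ISO: 6400 → 8000 → 10000 → 12800 → 16000 → 20000 → 25600 → 32000 → 40000.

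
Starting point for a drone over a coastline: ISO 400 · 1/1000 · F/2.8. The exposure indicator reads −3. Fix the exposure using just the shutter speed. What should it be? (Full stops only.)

Underexposed by 3 stops → need 3 stops brighter.
Shutter speed: 1/1000 → 1/500 → 1/250 → 1/125.

1/125s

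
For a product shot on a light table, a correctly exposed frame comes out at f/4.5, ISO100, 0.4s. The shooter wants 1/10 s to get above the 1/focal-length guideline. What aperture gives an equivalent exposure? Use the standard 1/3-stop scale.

Shutter speed: 0.4 → 0.3 → 1/4 → 1/5 → 1/6 → 1/8 → 1/10 — 2 stops faster (darker).
Need 2 stops brighter from the aperture: f/4.5 → f/4 → f/3.5 → f/3.2 → f/2.8 → f/2.5 → f/2.2.

f/2.2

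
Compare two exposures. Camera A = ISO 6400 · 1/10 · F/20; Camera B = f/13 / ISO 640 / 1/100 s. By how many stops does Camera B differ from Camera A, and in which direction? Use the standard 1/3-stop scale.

5 1/3 stops darker

Aperture: f/20 → f/18 → f/16 → f/14 → f/13 — 1 1/3 stops wider (brighter).
Shutter speed: 1/10 → 1/13 → 1/15 → 1/20 → 1/25 → 1/30 → 1/40 → 1/50 → 1/60 → 1/80 → 1/100 — 3 1/3 stops faster (darker).
ISO: 6400 → 5000 → 4000 → 3200 → 2500 → 2000 → 1600 → 1250 → 1000 → 800 → 640 — 3 1/3 stops lower (darker).
Net: +1 1/3 −3 1/3 −3 1/3 = −5 1/3 stops.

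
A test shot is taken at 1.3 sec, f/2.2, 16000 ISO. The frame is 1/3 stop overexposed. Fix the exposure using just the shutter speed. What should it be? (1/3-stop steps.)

1 s

Overexposed by 1/3 stop → need 1/3 stop darker.
Shutter speed: 1.3 → 1.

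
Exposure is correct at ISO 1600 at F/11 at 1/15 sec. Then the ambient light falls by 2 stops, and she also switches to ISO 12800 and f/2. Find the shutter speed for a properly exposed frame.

1/1000s

Scene light: 2 stops darker.
ISO: 1600 → 3200 → 6400 → 12800 — 3 stops raised (brighter).
Aperture: f/11 → f/8 → f/5.6 → f/4 → f/2.8 → f/2 — 5 stops wider (brighter).
Net so far: 6 stops brighter. Shutter speed: 1/15 → 1/30 → 1/60 → 1/125 → 1/250 → 1/500 → 1/1000.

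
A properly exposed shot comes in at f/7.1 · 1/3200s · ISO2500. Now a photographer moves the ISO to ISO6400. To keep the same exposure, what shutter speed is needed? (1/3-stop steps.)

ISO: 2500 → 3200 → 4000 → 5000 → 6400 — 1 1/3 stops higher (brighter).
Need 1 1/3 stops darker from the shutter speed: 1/3200 → 1/4000 → 1/5000 → 1/6400 → 1/8000.

1/8000s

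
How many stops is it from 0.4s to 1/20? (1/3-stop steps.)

3 stops

0.4 → 0.3 → 1/4 → 1/5 → 1/6 → 1/8 → 1/10 → 1/13 → 1/15 → 1/20 — count the steps: 9 third-stops = 3 stops.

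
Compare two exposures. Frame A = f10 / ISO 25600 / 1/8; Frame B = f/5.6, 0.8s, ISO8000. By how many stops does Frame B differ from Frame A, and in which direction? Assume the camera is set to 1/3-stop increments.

2 2/3 stops brighter

Aperture: f/10 → f/9 → f/8 → f/7.1 → f/6.3 → f/5.6 — 1 2/3 stops wider (brighter).
Shutter speed: 1/8 → 1/6 → 1/5 → 1/4 → 0.3 → 0.4 → 0.5 → 0.6 → 0.8 — 2 2/3 stops longer (brighter).
ISO: 25600 → 20000 → 16000 → 12800 → 10000 → 8000 — 1 2/3 stops dropped (darker).
Net: +1 2/3 +2 2/3 −1 2/3 = +2 2/3 stops.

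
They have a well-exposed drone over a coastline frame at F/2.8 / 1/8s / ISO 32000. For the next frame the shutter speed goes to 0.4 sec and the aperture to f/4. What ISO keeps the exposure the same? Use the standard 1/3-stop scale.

ISO 20000

Shutter speed: 1/8 → 1/6 → 1/5 → 1/4 → 0.3 → 0.4 — 1 2/3 stops longer (brighter).
Aperture: f/2.8 → f/3.2 → f/3.5 → f/4 — 1 stop narrower (darker).
Net change so far: 2/3 stop brighter. Offset with the ISO: 32000 → 25600 → 20000.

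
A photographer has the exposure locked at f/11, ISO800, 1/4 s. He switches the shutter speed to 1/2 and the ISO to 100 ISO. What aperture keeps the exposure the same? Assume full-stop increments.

Shutter speed: 1/4 → 1/2 — 1 stop slower (brighter).
ISO: 800 → 400 → 200 → 100 — 3 stops dropped (darker).
Net change so far: 2 stops darker. Offset with the aperture: f/11 → f/8 → f/5.6.

f/5.6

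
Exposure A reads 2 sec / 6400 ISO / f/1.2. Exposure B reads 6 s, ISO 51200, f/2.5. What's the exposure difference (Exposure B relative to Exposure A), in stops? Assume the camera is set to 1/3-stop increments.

2 2/3 stops brighter

Aperture: f/1.2 → f/1.4 → f/1.6 → f/1.8 → f/2 → f/2.2 → f/2.5 — 2 stops narrower (darker).
Shutter speed: 2 → 2.5 → 3.2 → 4 → 5 → 6 — 1 2/3 stops longer (brighter).
ISO: 6400 → 8000 → 10000 → 12800 → 16000 → 20000 → 25600 → 32000 → 40000 → 51200 — 3 stops raised (brighter).
Net: −2 +1 2/3 +3 = +2 2/3 stops.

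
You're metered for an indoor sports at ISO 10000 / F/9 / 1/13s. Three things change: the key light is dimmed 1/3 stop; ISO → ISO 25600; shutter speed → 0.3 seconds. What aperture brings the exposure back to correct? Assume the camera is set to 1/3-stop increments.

f/25

Scene light: 1/3 stop darker.
ISO: 10000 → 12800 → 16000 → 20000 → 25600 — 1 1/3 stops higher (brighter).
Shutter speed: 1/13 → 1/10 → 1/8 → 1/6 → 1/5 → 1/4 → 0.3 — 2 stops slower (brighter).
Net so far: 3 stops brighter. Aperture: f/9 → f/10 → f/11 → f/13 → f/14 → f/16 → f/18 → f/20 → f/22 → f/25.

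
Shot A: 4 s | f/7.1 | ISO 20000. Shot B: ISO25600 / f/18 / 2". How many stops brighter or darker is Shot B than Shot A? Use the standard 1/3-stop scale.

3 1/3 stops darker

Aperture: f/7.1 → f/8 → f/9 → f/10 → f/11 → f/13 → f/14 → f/16 → f/18 — 2 2/3 stops smaller aperture (darker).
Shutter speed: 4 → 3.2 → 2.5 → 2 — 1 stop shorter (darker).
ISO: 20000 → 25600 — 1/3 stop higher (brighter).
Net: −2 2/3 −1 +1/3 = −3 1/3 stops.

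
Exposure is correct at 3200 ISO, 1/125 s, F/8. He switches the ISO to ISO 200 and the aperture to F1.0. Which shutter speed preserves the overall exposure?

ISO: 3200 → 1600 → 800 → 400 → 200 — 4 stops dropped (darker).
Aperture: f/8 → f/5.6 → f/4 → f/2.8 → f/2 → f/1.4 → f/1.0 — 6 stops wider (brighter).
Net change so far: 2 stops brighter. Offset with the shutter speed: 1/125 → 1/250 → 1/500.

1/500s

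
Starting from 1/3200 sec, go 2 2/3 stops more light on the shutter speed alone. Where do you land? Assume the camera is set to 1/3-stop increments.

Shutter speed: 1/3200 → 1/2500 → 1/2000 → 1/1600 → 1/1250 → 1/1000 → 1/800 → 1/640 → 1/500 — 2 2/3 stops slower (brighter).

1/500s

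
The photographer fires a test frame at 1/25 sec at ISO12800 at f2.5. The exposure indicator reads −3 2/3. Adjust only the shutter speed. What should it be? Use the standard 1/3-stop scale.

Underexposed by 3 2/3 stops → need 3 2/3 stops brighter.
Shutter speed: 1/25 → 1/20 → 1/15 → 1/13 → 1/10 → 1/8 → 1/6 → 1/5 → 1/4 → 0.3 → 0.4 → 0.5.

0.5 s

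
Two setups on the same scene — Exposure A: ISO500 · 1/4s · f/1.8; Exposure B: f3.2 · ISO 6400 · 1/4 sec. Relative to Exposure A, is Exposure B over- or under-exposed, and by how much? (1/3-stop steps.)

Aperture: f/1.8 → f/2 → f/2.2 → f/2.5 → f/2.8 → f/3.2 — 1 2/3 stops smaller aperture (darker).
Shutter speed: unchanged.
ISO: 500 → 640 → 800 → 1000 → 1250 → 1600 → 2000 → 2500 → 3200 → 4000 → 5000 → 6400 — 3 2/3 stops higher (brighter).
Net: −1 2/3 +3 2/3 = +2 stops.

2 stops brighter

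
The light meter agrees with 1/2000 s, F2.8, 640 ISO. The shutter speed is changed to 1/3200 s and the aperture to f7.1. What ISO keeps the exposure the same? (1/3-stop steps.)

ISO 6400

Shutter speed: 1/2000 → 1/2500 → 1/3200 — 2/3 stop faster (darker).
Aperture: f/2.8 → f/3.2 → f/3.5 → f/4 → f/4.5 → f/5 → f/5.6 → f/6.3 → f/7.1 — 2 2/3 stops smaller aperture (darker).
Net change so far: 3 1/3 stops darker. Offset with the ISO: 640 → 800 → 1000 → 1250 → 1600 → 2000 → 2500 → 3200 → 4000 → 5000 → 6400.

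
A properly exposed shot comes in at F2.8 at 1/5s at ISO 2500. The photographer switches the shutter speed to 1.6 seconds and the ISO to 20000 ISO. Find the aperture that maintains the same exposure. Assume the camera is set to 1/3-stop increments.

Shutter speed: 1/5 → 1/4 → 0.3 → 0.4 → 0.5 → 0.6 → 0.8 → 1 → 1.3 → 1.6 — 3 stops longer (brighter).
ISO: 2500 → 3200 → 4000 → 5000 → 6400 → 8000 → 10000 → 12800 → 16000 → 20000 — 3 stops raised (brighter).
Net change so far: 6 stops brighter. Offset with the aperture: f/2.8 → f/3.2 → f/3.5 → f/4 → f/4.5 → f/5 → f/5.6 → f/6.3 → f/7.1 → f/8 → f/9 → f/10 → f/11 → f/13 → f/14 → f/16 → f/18 → f/20 → f/22.

f/22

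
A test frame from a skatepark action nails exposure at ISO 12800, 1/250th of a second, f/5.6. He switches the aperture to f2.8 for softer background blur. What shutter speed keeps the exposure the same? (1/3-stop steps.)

1/1000s

Aperture: f/5.6 → f/5 → f/4.5 → f/4 → f/3.5 → f/3.2 → f/2.8 — 2 stops opened up (brighter).
Need 2 stops darker from the shutter speed: 1/250 → 1/320 → 1/400 → 1/500 → 1/640 → 1/800 → 1/1000.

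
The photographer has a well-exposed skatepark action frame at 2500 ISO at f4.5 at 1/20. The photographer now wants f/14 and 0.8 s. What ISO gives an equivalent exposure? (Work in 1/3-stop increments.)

ISO 1600

Aperture: f/4.5 → f/5 → f/5.6 → f/6.3 → f/7.1 → f/8 → f/9 → f/10 → f/11 → f/13 → f/14 — 3 1/3 stops smaller aperture (darker).
Shutter speed: 1/20 → 1/15 → 1/13 → 1/10 → 1/8 → 1/6 → 1/5 → 1/4 → 0.3 → 0.4 → 0.5 → 0.6 → 0.8 — 4 stops longer (brighter).
Net change so far: 2/3 stop brighter. Offset with the ISO: 2500 → 2000 → 1600.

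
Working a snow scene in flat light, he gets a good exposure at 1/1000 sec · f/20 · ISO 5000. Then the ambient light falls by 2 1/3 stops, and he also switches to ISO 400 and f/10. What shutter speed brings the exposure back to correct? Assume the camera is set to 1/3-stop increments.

1/60s

Scene light: 2 1/3 stops darker.
ISO: 5000 → 4000 → 3200 → 2500 → 2000 → 1600 → 1250 → 1000 → 800 → 640 → 500 → 400 — 3 2/3 stops dropped (darker).
Aperture: f/20 → f/18 → f/16 → f/14 → f/13 → f/11 → f/10 — 2 stops opened up (brighter).
Net so far: 4 stops darker. Shutter speed: 1/1000 → 1/800 → 1/640 → 1/500 → 1/400 → 1/320 → 1/250 → 1/200 → 1/160 → 1/125 → 1/100 → 1/80 → 1/60.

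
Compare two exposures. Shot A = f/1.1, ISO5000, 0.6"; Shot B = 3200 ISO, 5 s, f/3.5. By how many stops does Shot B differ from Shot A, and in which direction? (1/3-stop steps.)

1 stop darker

Aperture: f/1.1 → f/1.2 → f/1.4 → f/1.6 → f/1.8 → f/2 → f/2.2 → f/2.5 → f/2.8 → f/3.2 → f/3.5 — 3 1/3 stops stopped down (darker).
Shutter speed: 0.6 → 0.8 → 1 → 1.3 → 1.6 → 2 → 2.5 → 3.2 → 4 → 5 — 3 stops slower (brighter).
ISO: 5000 → 4000 → 3200 — 2/3 stop lower (darker).
Net: −3 1/3 +3 −2/3 = −1 stop.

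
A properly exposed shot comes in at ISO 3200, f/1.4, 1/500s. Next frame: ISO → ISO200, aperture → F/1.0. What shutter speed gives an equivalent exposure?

ISO: 3200 → 1600 → 800 → 400 → 200 — 4 stops lower (darker).
Aperture: f/1.4 → f/1.0 — 1 stop larger aperture (brighter).
Net change so far: 3 stops darker. Offset with the shutter speed: 1/500 → 1/250 → 1/125 → 1/60.

1/60s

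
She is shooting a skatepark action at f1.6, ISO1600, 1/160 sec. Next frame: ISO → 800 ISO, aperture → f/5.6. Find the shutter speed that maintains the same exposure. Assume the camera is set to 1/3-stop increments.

ISO: 1600 → 1250 → 1000 → 800 — 1 stop lower (darker).
Aperture: f/1.6 → f/1.8 → f/2 → f/2.2 → f/2.5 → f/2.8 → f/3.2 → f/3.5 → f/4 → f/4.5 → f/5 → f/5.6 — 3 2/3 stops narrower (darker).
Net change so far: 4 2/3 stops darker. Offset with the shutter speed: 1/160 → 1/125 → 1/100 → 1/80 → 1/60 → 1/50 → 1/40 → 1/30 → 1/25 → 1/20 → 1/15 → 1/13 → 1/10 → 1/8 → 1/6.

1/6s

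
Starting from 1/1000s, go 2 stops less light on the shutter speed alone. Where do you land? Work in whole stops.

Shutter speed: 1/1000 → 1/2000 → 1/4000 — 2 stops faster (darker).

1/4000s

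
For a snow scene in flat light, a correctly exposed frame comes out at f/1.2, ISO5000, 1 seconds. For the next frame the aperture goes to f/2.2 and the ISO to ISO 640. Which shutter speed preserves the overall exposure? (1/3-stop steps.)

25 s

Aperture: f/1.2 → f/1.4 → f/1.6 → f/1.8 → f/2 → f/2.2 — 1 2/3 stops narrower (darker).
ISO: 5000 → 4000 → 3200 → 2500 → 2000 → 1600 → 1250 → 1000 → 800 → 640 — 3 stops lower (darker).
Net change so far: 4 2/3 stops darker. Offset with the shutter speed: 1 → 1.3 → 1.6 → 2 → 2.5 → 3.2 → 4 → 5 → 6 → 8 → 10 → 13 → 15 → 20 → 25.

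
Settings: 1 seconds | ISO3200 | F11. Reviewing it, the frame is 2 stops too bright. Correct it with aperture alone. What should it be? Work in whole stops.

f/22

Overexposed by 2 stops → need 2 stops darker.
Aperture: f/11 → f/16 → f/22.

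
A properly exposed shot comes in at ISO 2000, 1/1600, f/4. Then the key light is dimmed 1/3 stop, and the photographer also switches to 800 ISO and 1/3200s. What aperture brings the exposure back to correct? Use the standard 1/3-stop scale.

Scene light: 1/3 stop darker.
ISO: 2000 → 1600 → 1250 → 1000 → 800 — 1 1/3 stops dropped (darker).
Shutter speed: 1/1600 → 1/2000 → 1/2500 → 1/3200 — 1 stop faster (darker).
Net so far: 2 2/3 stops darker. Aperture: f/4 → f/3.5 → f/3.2 → f/2.8 → f/2.5 → f/2.2 → f/2 → f/1.8 → f/1.6.

f/1.6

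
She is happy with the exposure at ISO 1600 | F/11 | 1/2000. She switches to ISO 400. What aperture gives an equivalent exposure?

f/5.6

ISO: 1600 → 800 → 400 — 2 stops lower (darker).
Need 2 stops brighter from the aperture: f/11 → f/8 → f/5.6.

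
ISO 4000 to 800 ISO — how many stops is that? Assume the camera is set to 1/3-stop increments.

4000 → 3200 → 2500 → 2000 → 1600 → 1250 → 1000 → 800 — count the steps: 7 third-stops = 2 1/3 stops.

2 1/3 stops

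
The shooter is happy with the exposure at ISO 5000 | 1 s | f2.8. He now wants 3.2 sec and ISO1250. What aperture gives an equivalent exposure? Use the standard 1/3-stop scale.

f/2.5

Shutter speed: 1 → 1.3 → 1.6 → 2 → 2.5 → 3.2 — 1 2/3 stops longer (brighter).
ISO: 5000 → 4000 → 3200 → 2500 → 2000 → 1600 → 1250 — 2 stops dropped (darker).
Net change so far: 1/3 stop darker. Offset with the aperture: f/2.8 → f/2.5.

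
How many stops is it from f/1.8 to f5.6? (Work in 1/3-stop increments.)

f/1.8 → f/2 → f/2.2 → f/2.5 → f/2.8 → f/3.2 → f/3.5 → f/4 → f/4.5 → f/5 → f/5.6 — count the steps: 10 third-stops = 3 1/3 stops.

3 1/3 stops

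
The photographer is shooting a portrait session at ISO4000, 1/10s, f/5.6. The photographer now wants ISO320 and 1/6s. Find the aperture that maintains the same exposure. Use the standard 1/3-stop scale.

f/2

ISO: 4000 → 3200 → 2500 → 2000 → 1600 → 1250 → 1000 → 800 → 640 → 500 → 400 → 320 — 3 2/3 stops dropped (darker).
Shutter speed: 1/10 → 1/8 → 1/6 — 2/3 stop longer (brighter).
Net change so far: 3 stops darker. Offset with the aperture: f/5.6 → f/5 → f/4.5 → f/4 → f/3.5 → f/3.2 → f/2.8 → f/2.5 → f/2.2 → f/2.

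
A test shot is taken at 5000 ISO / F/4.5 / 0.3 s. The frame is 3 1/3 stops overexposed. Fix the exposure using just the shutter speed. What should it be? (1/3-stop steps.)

1/30s

Overexposed by 3 1/3 stops → need 3 1/3 stops darker.
Shutter speed: 0.3 → 1/4 → 1/5 → 1/6 → 1/8 → 1/10 → 1/13 → 1/15 → 1/20 → 1/25 → 1/30.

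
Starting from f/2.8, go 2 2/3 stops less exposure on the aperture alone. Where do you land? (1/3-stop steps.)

Aperture: f/2.8 → f/3.2 → f/3.5 → f/4 → f/4.5 → f/5 → f/5.6 → f/6.3 → f/7.1 — 2 2/3 stops narrower (darker).

f/7.1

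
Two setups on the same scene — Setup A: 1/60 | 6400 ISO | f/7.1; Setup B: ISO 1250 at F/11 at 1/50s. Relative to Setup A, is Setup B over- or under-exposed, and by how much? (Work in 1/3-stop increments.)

3 1/3 stops darker

Aperture: f/7.1 → f/8 → f/9 → f/10 → f/11 — 1 1/3 stops narrower (darker).
Shutter speed: 1/60 → 1/50 — 1/3 stop slower (brighter).
ISO: 6400 → 5000 → 4000 → 3200 → 2500 → 2000 → 1600 → 1250 — 2 1/3 stops lower (darker).
Net: −1 1/3 +1/3 −2 1/3 = −3 1/3 stops.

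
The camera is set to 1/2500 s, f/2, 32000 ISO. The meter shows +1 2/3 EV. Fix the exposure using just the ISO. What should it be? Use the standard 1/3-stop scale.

Overexposed by 1 2/3 stops → need 1 2/3 stops darker.
ISO: 32000 → 25600 → 20000 → 16000 → 12800 → 10000.

ISO 10000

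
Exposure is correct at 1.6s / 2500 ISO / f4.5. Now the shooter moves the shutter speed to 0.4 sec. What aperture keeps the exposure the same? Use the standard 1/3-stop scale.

Shutter speed: 1.6 → 1.3 → 1 → 0.8 → 0.6 → 0.5 → 0.4 — 2 stops faster (darker).
Need 2 stops brighter from the aperture: f/4.5 → f/4 → f/3.5 → f/3.2 → f/2.8 → f/2.5 → f/2.2.

f/2.2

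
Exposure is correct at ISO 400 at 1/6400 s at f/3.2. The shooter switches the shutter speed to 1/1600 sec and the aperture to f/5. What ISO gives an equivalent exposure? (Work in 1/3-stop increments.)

ISO 250

Shutter speed: 1/6400 → 1/5000 → 1/4000 → 1/3200 → 1/2500 → 1/2000 → 1/1600 — 2 stops slower (brighter).
Aperture: f/3.2 → f/3.5 → f/4 → f/4.5 → f/5 — 1 1/3 stops narrower (darker).
Net change so far: 2/3 stop brighter. Offset with the ISO: 400 → 320 → 250.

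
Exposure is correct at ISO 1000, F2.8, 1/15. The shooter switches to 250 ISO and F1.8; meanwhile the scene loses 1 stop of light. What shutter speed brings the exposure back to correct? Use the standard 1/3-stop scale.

Scene light: 1 stop darker.
ISO: 1000 → 800 → 640 → 500 → 400 → 320 → 250 — 2 stops dropped (darker).
Aperture: f/2.8 → f/2.5 → f/2.2 → f/2 → f/1.8 — 1 1/3 stops larger aperture (brighter).
Net so far: 1 2/3 stops darker. Shutter speed: 1/15 → 1/13 → 1/10 → 1/8 → 1/6 → 1/5.

1/5s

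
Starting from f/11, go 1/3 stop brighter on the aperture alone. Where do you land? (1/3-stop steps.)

f/10

Aperture: f/11 → f/10 — 1/3 stop wider (brighter).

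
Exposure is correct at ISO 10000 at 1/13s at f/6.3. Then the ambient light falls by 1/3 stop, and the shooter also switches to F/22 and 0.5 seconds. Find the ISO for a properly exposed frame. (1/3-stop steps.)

Scene light: 1/3 stop darker.
Aperture: f/6.3 → f/7.1 → f/8 → f/9 → f/10 → f/11 → f/13 → f/14 → f/16 → f/18 → f/20 → f/22 — 3 2/3 stops stopped down (darker).
Shutter speed: 1/13 → 1/10 → 1/8 → 1/6 → 1/5 → 1/4 → 0.3 → 0.4 → 0.5 — 2 2/3 stops slower (brighter).
Net so far: 1 1/3 stops darker. ISO: 10000 → 12800 → 16000 → 20000 → 25600.

ISO 25600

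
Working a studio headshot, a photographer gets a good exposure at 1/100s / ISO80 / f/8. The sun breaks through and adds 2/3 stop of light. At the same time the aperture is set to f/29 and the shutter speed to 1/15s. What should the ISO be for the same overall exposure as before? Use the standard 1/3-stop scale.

Scene light: 2/3 stop brighter.
Aperture: f/8 → f/9 → f/10 → f/11 → f/13 → f/14 → f/16 → f/18 → f/20 → f/22 → f/25 → f/29 — 3 2/3 stops stopped down (darker).
Shutter speed: 1/100 → 1/80 → 1/60 → 1/50 → 1/40 → 1/30 → 1/25 → 1/20 → 1/15 — 2 2/3 stops slower (brighter).
Net so far: 1/3 stop darker. ISO: 80 → 100.

ISO 100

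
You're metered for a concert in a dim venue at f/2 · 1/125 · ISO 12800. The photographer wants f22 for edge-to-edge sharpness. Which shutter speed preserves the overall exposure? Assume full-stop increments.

Aperture: f/2 → f/2.8 → f/4 → f/5.6 → f/8 → f/11 → f/16 → f/22 — 7 stops narrower (darker).
Need 7 stops brighter from the shutter speed: 1/125 → 1/60 → 1/30 → 1/15 → 1/8 → 1/4 → 1/2 → 1.

1 s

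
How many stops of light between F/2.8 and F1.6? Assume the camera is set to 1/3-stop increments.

f/2.8 → f/2.5 → f/2.2 → f/2 → f/1.8 → f/1.6 — count the steps: 5 third-stops = 1 2/3 stops.

1 2/3 stops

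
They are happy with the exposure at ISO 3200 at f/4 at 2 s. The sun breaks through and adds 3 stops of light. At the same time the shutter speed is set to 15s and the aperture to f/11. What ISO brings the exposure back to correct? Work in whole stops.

ISO 400

Scene light: 3 stops brighter.
Shutter speed: 2 → 4 → 8 → 15 — 3 stops longer (brighter).
Aperture: f/4 → f/5.6 → f/8 → f/11 — 3 stops narrower (darker).
Net so far: 3 stops brighter. ISO: 3200 → 1600 → 800 → 400.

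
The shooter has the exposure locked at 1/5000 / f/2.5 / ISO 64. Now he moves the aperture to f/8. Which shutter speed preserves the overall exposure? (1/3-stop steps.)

1/500s

Aperture: f/2.5 → f/2.8 → f/3.2 → f/3.5 → f/4 → f/4.5 → f/5 → f/5.6 → f/6.3 → f/7.1 → f/8 — 3 1/3 stops narrower (darker).
Need 3 1/3 stops brighter from the shutter speed: 1/5000 → 1/4000 → 1/3200 → 1/2500 → 1/2000 → 1/1600 → 1/1250 → 1/1000 → 1/800 → 1/640 → 1/500.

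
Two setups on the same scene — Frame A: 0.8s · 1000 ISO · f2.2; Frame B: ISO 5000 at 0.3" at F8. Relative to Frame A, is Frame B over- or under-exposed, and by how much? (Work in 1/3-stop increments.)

Aperture: f/2.2 → f/2.5 → f/2.8 → f/3.2 → f/3.5 → f/4 → f/4.5 → f/5 → f/5.6 → f/6.3 → f/7.1 → f/8 — 3 2/3 stops narrower (darker).
Shutter speed: 0.8 → 0.6 → 0.5 → 0.4 → 0.3 — 1 1/3 stops shorter (darker).
ISO: 1000 → 1250 → 1600 → 2000 → 2500 → 3200 → 4000 → 5000 — 2 1/3 stops raised (brighter).
Net: −3 2/3 −1 1/3 +2 1/3 = −2 2/3 stops.

2 2/3 stops darker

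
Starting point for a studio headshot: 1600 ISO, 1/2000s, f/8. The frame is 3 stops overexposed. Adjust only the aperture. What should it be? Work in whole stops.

f/22

Overexposed by 3 stops → need 3 stops darker.
Aperture: f/8 → f/11 → f/16 → f/22.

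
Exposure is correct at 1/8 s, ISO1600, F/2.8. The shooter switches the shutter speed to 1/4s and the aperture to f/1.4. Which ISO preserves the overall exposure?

Shutter speed: 1/8 → 1/4 — 1 stop longer (brighter).
Aperture: f/2.8 → f/2 → f/1.4 — 2 stops larger aperture (brighter).
Net change so far: 3 stops brighter. Offset with the ISO: 1600 → 800 → 400 → 200.

ISO 200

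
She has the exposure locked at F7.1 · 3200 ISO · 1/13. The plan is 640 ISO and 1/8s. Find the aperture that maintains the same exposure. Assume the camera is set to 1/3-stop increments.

ISO: 3200 → 2500 → 2000 → 1600 → 1250 → 1000 → 800 → 640 — 2 1/3 stops lower (darker).
Shutter speed: 1/13 → 1/10 → 1/8 — 2/3 stop longer (brighter).
Net change so far: 1 2/3 stops darker. Offset with the aperture: f/7.1 → f/6.3 → f/5.6 → f/5 → f/4.5 → f/4.

f/4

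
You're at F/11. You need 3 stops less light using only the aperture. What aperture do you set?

Aperture: f/11 → f/16 → f/22 → f/32 — 3 stops stopped down (darker).

f/32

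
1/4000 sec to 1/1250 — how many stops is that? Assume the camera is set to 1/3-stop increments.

1 2/3 stops

1/4000 → 1/3200 → 1/2500 → 1/2000 → 1/1600 → 1/1250 — count the steps: 5 third-stops = 1 2/3 stops.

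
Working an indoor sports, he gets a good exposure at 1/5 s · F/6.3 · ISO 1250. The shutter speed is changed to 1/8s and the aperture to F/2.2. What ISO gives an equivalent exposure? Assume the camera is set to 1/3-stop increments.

ISO 250

Shutter speed: 1/5 → 1/6 → 1/8 — 2/3 stop faster (darker).
Aperture: f/6.3 → f/5.6 → f/5 → f/4.5 → f/4 → f/3.5 → f/3.2 → f/2.8 → f/2.5 → f/2.2 — 3 stops larger aperture (brighter).
Net change so far: 2 1/3 stops brighter. Offset with the ISO: 1250 → 1000 → 800 → 640 → 500 → 400 → 320 → 250.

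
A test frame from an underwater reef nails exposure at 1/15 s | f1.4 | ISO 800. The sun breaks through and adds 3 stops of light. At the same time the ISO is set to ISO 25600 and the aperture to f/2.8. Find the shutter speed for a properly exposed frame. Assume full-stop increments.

Scene light: 3 stops brighter.
ISO: 800 → 1600 → 3200 → 6400 → 12800 → 25600 — 5 stops higher (brighter).
Aperture: f/1.4 → f/2 → f/2.8 — 2 stops narrower (darker).
Net so far: 6 stops brighter. Shutter speed: 1/15 → 1/30 → 1/60 → 1/125 → 1/250 → 1/500 → 1/1000.

1/1000s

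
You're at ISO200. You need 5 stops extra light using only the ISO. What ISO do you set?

ISO: 200 → 400 → 800 → 1600 → 3200 → 6400 — 5 stops raised (brighter).

ISO 6400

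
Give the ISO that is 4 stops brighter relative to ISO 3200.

ISO: 3200 → 6400 → 12800 → 25600 → 51200 — 4 stops higher (brighter).

ISO 51200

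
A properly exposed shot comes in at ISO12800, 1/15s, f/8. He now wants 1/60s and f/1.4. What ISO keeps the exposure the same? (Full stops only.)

ISO 1600

Shutter speed: 1/15 → 1/30 → 1/60 — 2 stops shorter (darker).
Aperture: f/8 → f/5.6 → f/4 → f/2.8 → f/2 → f/1.4 — 5 stops opened up (brighter).
Net change so far: 3 stops brighter. Offset with the ISO: 12800 → 6400 → 3200 → 1600.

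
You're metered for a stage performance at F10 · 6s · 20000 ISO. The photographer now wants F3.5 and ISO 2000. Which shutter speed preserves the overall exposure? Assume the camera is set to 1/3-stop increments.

Aperture: f/10 → f/9 → f/8 → f/7.1 → f/6.3 → f/5.6 → f/5 → f/4.5 → f/4 → f/3.5 — 3 stops larger aperture (brighter).
ISO: 20000 → 16000 → 12800 → 10000 → 8000 → 6400 → 5000 → 4000 → 3200 → 2500 → 2000 — 3 1/3 stops dropped (darker).
Net change so far: 1/3 stop darker. Offset with the shutter speed: 6 → 8.

8 s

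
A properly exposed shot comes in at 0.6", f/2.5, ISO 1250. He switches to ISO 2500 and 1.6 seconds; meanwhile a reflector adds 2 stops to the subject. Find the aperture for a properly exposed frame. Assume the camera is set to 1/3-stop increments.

Scene light: 2 stops brighter.
ISO: 1250 → 1600 → 2000 → 2500 — 1 stop higher (brighter).
Shutter speed: 0.6 → 0.8 → 1 → 1.3 → 1.6 — 1 1/3 stops longer (brighter).
Net so far: 4 1/3 stops brighter. Aperture: f/2.5 → f/2.8 → f/3.2 → f/3.5 → f/4 → f/4.5 → f/5 → f/5.6 → f/6.3 → f/7.1 → f/8 → f/9 → f/10 → f/11.

f/11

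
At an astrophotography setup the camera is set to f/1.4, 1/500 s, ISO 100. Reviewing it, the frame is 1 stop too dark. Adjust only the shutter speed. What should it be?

1/250s

Underexposed by 1 stop → need 1 stop brighter.
Shutter speed: 1/500 → 1/250.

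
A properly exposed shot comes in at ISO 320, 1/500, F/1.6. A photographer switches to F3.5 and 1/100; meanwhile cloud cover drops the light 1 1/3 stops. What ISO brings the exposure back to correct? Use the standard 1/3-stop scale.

ISO 800

Scene light: 1 1/3 stops darker.
Aperture: f/1.6 → f/1.8 → f/2 → f/2.2 → f/2.5 → f/2.8 → f/3.2 → f/3.5 — 2 1/3 stops smaller aperture (darker).
Shutter speed: 1/500 → 1/400 → 1/320 → 1/250 → 1/200 → 1/160 → 1/125 → 1/100 — 2 1/3 stops longer (brighter).
Net so far: 1 1/3 stops darker. ISO: 320 → 400 → 500 → 640 → 800.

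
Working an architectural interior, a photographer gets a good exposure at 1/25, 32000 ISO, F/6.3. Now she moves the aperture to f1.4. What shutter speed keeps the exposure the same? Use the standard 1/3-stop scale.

1/500s

Aperture: f/6.3 → f/5.6 → f/5 → f/4.5 → f/4 → f/3.5 → f/3.2 → f/2.8 → f/2.5 → f/2.2 → f/2 → f/1.8 → f/1.6 → f/1.4 — 4 1/3 stops opened up (brighter).
Need 4 1/3 stops darker from the shutter speed: 1/25 → 1/30 → 1/40 → 1/50 → 1/60 → 1/80 → 1/100 → 1/125 → 1/160 → 1/200 → 1/250 → 1/320 → 1/400 → 1/500.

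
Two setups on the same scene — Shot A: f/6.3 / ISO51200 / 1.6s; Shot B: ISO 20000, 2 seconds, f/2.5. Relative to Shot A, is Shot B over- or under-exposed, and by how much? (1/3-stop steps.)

1 2/3 stops brighter

Aperture: f/6.3 → f/5.6 → f/5 → f/4.5 → f/4 → f/3.5 → f/3.2 → f/2.8 → f/2.5 — 2 2/3 stops larger aperture (brighter).
Shutter speed: 1.6 → 2 — 1/3 stop slower (brighter).
ISO: 51200 → 40000 → 32000 → 25600 → 20000 — 1 1/3 stops dropped (darker).
Net: +2 2/3 +1/3 −1 1/3 = +1 2/3 stops.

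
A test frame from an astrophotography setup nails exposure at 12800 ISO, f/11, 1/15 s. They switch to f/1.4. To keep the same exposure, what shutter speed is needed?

1/1000s

Aperture: f/11 → f/8 → f/5.6 → f/4 → f/2.8 → f/2 → f/1.4 — 6 stops wider (brighter).
Need 6 stops darker from the shutter speed: 1/15 → 1/30 → 1/60 → 1/125 → 1/250 → 1/500 → 1/1000.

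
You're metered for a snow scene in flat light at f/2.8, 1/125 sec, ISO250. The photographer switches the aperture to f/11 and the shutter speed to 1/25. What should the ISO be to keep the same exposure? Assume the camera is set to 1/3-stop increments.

ISO 800

Aperture: f/2.8 → f/3.2 → f/3.5 → f/4 → f/4.5 → f/5 → f/5.6 → f/6.3 → f/7.1 → f/8 → f/9 → f/10 → f/11 — 4 stops narrower (darker).
Shutter speed: 1/125 → 1/100 → 1/80 → 1/60 → 1/50 → 1/40 → 1/30 → 1/25 — 2 1/3 stops longer (brighter).
Net change so far: 1 2/3 stops darker. Offset with the ISO: 250 → 320 → 400 → 500 → 640 → 800.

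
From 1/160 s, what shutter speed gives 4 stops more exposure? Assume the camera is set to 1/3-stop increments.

Shutter speed: 1/160 → 1/125 → 1/100 → 1/80 → 1/60 → 1/50 → 1/40 → 1/30 → 1/25 → 1/20 → 1/15 → 1/13 → 1/10 — 4 stops slower (brighter).

1/10s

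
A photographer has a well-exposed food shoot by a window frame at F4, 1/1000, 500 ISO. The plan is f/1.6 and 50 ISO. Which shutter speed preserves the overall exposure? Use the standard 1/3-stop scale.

Aperture: f/4 → f/3.5 → f/3.2 → f/2.8 → f/2.5 → f/2.2 → f/2 → f/1.8 → f/1.6 — 2 2/3 stops larger aperture (brighter).
ISO: 500 → 400 → 320 → 250 → 200 → 160 → 125 → 100 → 80 → 64 → 50 — 3 1/3 stops lower (darker).
Net change so far: 2/3 stop darker. Offset with the shutter speed: 1/1000 → 1/800 → 1/640.

1/640s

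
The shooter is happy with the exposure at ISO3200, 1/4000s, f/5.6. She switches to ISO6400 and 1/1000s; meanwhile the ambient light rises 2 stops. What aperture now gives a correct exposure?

Scene light: 2 stops brighter.
ISO: 3200 → 6400 — 1 stop raised (brighter).
Shutter speed: 1/4000 → 1/2000 → 1/1000 — 2 stops slower (brighter).
Net so far: 5 stops brighter. Aperture: f/5.6 → f/8 → f/11 → f/16 → f/22 → f/32.

f/32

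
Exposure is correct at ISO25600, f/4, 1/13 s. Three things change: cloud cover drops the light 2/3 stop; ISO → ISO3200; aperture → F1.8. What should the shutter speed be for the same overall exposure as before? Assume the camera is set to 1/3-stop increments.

1/5s

Scene light: 2/3 stop darker.
ISO: 25600 → 20000 → 16000 → 12800 → 10000 → 8000 → 6400 → 5000 → 4000 → 3200 — 3 stops dropped (darker).
Aperture: f/4 → f/3.5 → f/3.2 → f/2.8 → f/2.5 → f/2.2 → f/2 → f/1.8 — 2 1/3 stops larger aperture (brighter).
Net so far: 1 1/3 stops darker. Shutter speed: 1/13 → 1/10 → 1/8 → 1/6 → 1/5.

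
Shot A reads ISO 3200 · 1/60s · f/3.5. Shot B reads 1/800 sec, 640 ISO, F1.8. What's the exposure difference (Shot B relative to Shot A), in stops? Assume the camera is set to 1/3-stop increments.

4 stops darker

Aperture: f/3.5 → f/3.2 → f/2.8 → f/2.5 → f/2.2 → f/2 → f/1.8 — 2 stops larger aperture (brighter).
Shutter speed: 1/60 → 1/80 → 1/100 → 1/125 → 1/160 → 1/200 → 1/250 → 1/320 → 1/400 → 1/500 → 1/640 → 1/800 — 3 2/3 stops faster (darker).
ISO: 3200 → 2500 → 2000 → 1600 → 1250 → 1000 → 800 → 640 — 2 1/3 stops dropped (darker).
Net: +2 −3 2/3 −2 1/3 = −4 stops.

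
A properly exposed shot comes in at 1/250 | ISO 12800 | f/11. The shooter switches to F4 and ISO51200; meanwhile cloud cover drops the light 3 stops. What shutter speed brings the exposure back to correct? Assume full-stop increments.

1/1000s

Scene light: 3 stops darker.
Aperture: f/11 → f/8 → f/5.6 → f/4 — 3 stops wider (brighter).
ISO: 12800 → 25600 → 51200 — 2 stops higher (brighter).
Net so far: 2 stops brighter. Shutter speed: 1/250 → 1/500 → 1/1000.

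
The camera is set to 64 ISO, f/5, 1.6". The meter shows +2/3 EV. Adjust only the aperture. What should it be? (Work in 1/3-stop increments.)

f/6.3

Overexposed by 2/3 stop → need 2/3 stop darker.
Aperture: f/5 → f/5.6 → f/6.3.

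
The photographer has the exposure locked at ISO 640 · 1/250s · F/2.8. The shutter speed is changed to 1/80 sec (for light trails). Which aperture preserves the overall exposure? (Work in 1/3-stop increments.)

f/5

Shutter speed: 1/250 → 1/200 → 1/160 → 1/125 → 1/100 → 1/80 — 1 2/3 stops longer (brighter).
Need 1 2/3 stops darker from the aperture: f/2.8 → f/3.2 → f/3.5 → f/4 → f/4.5 → f/5.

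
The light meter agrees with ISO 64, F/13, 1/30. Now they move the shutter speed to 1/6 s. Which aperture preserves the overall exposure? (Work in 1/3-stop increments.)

Shutter speed: 1/30 → 1/25 → 1/20 → 1/15 → 1/13 → 1/10 → 1/8 → 1/6 — 2 1/3 stops longer (brighter).
Need 2 1/3 stops darker from the aperture: f/13 → f/14 → f/16 → f/18 → f/20 → f/22 → f/25 → f/29.

f/29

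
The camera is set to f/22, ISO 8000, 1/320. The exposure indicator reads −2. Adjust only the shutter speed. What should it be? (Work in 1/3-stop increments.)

1/80s

Underexposed by 2 stops → need 2 stops brighter.
Shutter speed: 1/320 → 1/250 → 1/200 → 1/160 → 1/125 → 1/100 → 1/80.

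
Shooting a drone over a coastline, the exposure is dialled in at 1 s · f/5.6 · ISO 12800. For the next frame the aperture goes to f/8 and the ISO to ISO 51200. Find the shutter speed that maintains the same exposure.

Aperture: f/5.6 → f/8 — 1 stop smaller aperture (darker).
ISO: 12800 → 25600 → 51200 — 2 stops higher (brighter).
Net change so far: 1 stop brighter. Offset with the shutter speed: 1 → 1/2.

1/2s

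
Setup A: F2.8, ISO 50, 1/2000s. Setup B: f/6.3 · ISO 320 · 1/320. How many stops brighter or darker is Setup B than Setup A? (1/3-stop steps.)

Aperture: f/2.8 → f/3.2 → f/3.5 → f/4 → f/4.5 → f/5 → f/5.6 → f/6.3 — 2 1/3 stops stopped down (darker).
Shutter speed: 1/2000 → 1/1600 → 1/1250 → 1/1000 → 1/800 → 1/640 → 1/500 → 1/400 → 1/320 — 2 2/3 stops slower (brighter).
ISO: 50 → 64 → 80 → 100 → 125 → 160 → 200 → 250 → 320 — 2 2/3 stops higher (brighter).
Net: −2 1/3 +2 2/3 +2 2/3 = +3 stops.

3 stops brighter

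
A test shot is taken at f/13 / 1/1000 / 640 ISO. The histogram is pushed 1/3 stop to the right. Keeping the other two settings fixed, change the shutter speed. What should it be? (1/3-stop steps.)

1/1250s

Overexposed by 1/3 stop → need 1/3 stop darker.
Shutter speed: 1/1000 → 1/1250.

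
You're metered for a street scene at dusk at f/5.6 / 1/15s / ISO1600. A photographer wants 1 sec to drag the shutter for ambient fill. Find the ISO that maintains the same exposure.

ISO 100

Shutter speed: 1/15 → 1/8 → 1/4 → 1/2 → 1 — 4 stops slower (brighter).
Need 4 stops darker from the ISO: 1600 → 800 → 400 → 200 → 100.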